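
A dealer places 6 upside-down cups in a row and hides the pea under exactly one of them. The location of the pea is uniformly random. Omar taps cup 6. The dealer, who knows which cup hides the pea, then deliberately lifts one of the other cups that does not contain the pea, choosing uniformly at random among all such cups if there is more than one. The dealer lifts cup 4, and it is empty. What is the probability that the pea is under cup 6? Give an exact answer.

1/6

Consider each possible location of the pea in turn.
If it is under any of cups 1, 2, 3, and 5 (prior 1/6 each): the dealer has 4 equally likely choices, so probability 1/4; weight (1/6)·(1/4) = 1/24 each.
If it is under cup 4 (prior 1/6): the dealer opened cup 4, so this case is ruled out; weight (1/6)·0 = 0.
If it is under cup 6 (prior 1/6): the dealer has 5 equally likely choices, so probability 1/5; weight (1/6)·(1/5) = 1/30.
The weights sum to 1/5.
So P(the pea under cup 6 | the dealer opened cup 4) = (1/30) / (1/5) = 1/6.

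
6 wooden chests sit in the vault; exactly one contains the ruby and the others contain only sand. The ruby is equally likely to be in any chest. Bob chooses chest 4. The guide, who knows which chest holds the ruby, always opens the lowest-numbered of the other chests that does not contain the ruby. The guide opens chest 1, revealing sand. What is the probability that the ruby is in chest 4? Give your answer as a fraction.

Apply Bayes' rule, conditioning on where the ruby actually is.
If it is in chest 1 (prior 1/6): the guide opened chest 1, so this case is ruled out; weight (1/6)·0 = 0.
If it is in any of chests 2, 3, 4, 5, and 6 (prior 1/6 each): chest 1 is the lowest-numbered option available, probability 1; weight (1/6)·1 = 1/6 each.
The weights sum to 5/6.
So P(the ruby in chest 4 | the guide opened chest 1) = (1/6) / (5/6) = 1/5.

1/5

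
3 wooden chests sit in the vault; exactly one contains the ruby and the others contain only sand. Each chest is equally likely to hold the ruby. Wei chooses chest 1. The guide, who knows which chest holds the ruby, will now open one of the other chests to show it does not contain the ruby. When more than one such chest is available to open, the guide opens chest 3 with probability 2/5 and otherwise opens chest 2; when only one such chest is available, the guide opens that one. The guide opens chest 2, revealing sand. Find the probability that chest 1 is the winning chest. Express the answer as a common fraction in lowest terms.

Condition on the true location of the ruby.
If it is in chest 1 (prior 1/3): chest 3 is available but not opened, probability 3/5; weight (1/3)·(3/5) = 1/5.
If it is in chest 2 (prior 1/3): the guide opened chest 2, so this case is ruled out; weight (1/3)·0 = 0.
If it is in chest 3 (prior 1/3): only chest 2 is available, probability 1; weight (1/3)·1 = 1/3.
The weights sum to 8/15.
So P(the ruby in chest 1 | the guide opened chest 2) = (1/5) / (8/15) = 3/8.

3/8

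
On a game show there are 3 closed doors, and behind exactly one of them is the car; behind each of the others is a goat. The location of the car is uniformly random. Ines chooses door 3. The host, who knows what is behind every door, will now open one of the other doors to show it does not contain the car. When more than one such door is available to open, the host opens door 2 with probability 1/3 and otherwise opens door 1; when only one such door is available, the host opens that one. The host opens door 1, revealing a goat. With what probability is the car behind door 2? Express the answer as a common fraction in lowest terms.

Consider each possible location of the car in turn.
If it is behind door 1 (prior 1/3): the host opened door 1, so this case is ruled out; weight (1/3)·0 = 0.
If it is behind door 2 (prior 1/3): only door 1 is available, probability 1; weight (1/3)·1 = 1/3.
If it is behind door 3 (prior 1/3): door 2 is available but not opened, probability 2/3; weight (1/3)·(2/3) = 2/9.
The weights sum to 5/9.
So P(the car behind door 2 | the host opened door 1) = (1/3) / (5/9) = 3/5.

3/5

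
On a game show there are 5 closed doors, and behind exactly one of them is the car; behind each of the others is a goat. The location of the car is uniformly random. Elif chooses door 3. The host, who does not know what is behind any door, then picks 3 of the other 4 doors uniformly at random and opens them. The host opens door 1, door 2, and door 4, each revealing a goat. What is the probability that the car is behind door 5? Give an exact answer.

1/2

Because the host chose which doors to open without knowing where the car is, the choice is independent of the prize location. Learning that none of the 3 opened doors holds the car simply rules out those 3 locations and leaves the remaining 2 doors still equally likely by symmetry.
So P(the car behind door 5) = 1/2.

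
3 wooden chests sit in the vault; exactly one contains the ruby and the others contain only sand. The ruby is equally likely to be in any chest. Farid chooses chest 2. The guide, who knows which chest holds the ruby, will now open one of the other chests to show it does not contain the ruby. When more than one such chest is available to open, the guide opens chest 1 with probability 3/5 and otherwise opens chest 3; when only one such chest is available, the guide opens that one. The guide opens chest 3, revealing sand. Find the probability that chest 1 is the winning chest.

5/7

Condition on the true location of the ruby.
If it is in chest 1 (prior 1/3): only chest 3 is available, probability 1; weight (1/3)·1 = 1/3.
If it is in chest 2 (prior 1/3): chest 1 is available but not opened, probability 2/5; weight (1/3)·(2/5) = 2/15.
If it is in chest 3 (prior 1/3): the guide opened chest 3, so this case is ruled out; weight (1/3)·0 = 0.
The weights sum to 7/15.
So P(the ruby in chest 1 | the guide opened chest 3) = (1/3) / (7/15) = 5/7.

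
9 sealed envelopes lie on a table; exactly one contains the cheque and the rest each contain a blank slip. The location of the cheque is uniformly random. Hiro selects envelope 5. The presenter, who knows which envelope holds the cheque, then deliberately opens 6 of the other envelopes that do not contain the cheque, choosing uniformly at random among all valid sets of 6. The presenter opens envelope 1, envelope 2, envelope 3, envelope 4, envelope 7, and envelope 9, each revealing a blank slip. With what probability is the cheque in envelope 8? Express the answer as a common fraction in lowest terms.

Condition on the true location of the cheque.
If it is in any of envelopes 1, 2, 3, 4, 7, and 9 (prior 1/9 each): that envelope was opened and seen not to hold the prize — ruled out; weight (1/9)·0 = 0 each.
If it is in envelope 5 (prior 1/9): the presenter has 28 equally likely choices, so probability 1/28; weight (1/9)·(1/28) = 1/252.
If it is in either of envelopes 6 and 8 (prior 1/9 each): the presenter has 7 equally likely choices, so probability 1/7; weight (1/9)·(1/7) = 1/63 each.
The weights sum to 1/28.
So P(the cheque in envelope 8 | the presenter opened envelope 1, envelope 2, envelope 3, envelope 4, envelope 7, and envelope 9) = (1/63) / (1/28) = 4/9.

4/9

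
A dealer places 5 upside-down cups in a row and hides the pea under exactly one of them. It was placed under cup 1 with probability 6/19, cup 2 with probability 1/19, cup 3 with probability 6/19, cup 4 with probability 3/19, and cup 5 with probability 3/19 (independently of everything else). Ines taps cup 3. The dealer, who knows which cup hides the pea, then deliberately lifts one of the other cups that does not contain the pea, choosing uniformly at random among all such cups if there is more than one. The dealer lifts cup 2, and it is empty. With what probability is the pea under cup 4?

Apply Bayes' rule, conditioning on where the pea actually is.
If it is under cup 1 (prior 6/19): the dealer has 3 equally likely choices, so probability 1/3; weight (6/19)·(1/3) = 2/19.
If it is under cup 2 (prior 1/19): the dealer opened cup 2, so this case is ruled out; weight (1/19)·0 = 0.
If it is under cup 3 (prior 6/19): the dealer has 4 equally likely choices, so probability 1/4; weight (6/19)·(1/4) = 3/38.
If it is under either of cups 4 and 5 (prior 3/19 each): the dealer has 3 equally likely choices, so probability 1/3; weight (3/19)·(1/3) = 1/19 each.
The weights sum to 11/38.
So P(the pea under cup 4 | the dealer opened cup 2) = (1/19) / (11/38) = 2/11.

2/11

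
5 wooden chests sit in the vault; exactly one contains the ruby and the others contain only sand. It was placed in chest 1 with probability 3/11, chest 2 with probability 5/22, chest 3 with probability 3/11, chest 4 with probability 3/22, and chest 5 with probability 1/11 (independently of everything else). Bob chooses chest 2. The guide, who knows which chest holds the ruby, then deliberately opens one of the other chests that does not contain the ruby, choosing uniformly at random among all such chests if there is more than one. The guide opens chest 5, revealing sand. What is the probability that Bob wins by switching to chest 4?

4/25

Condition on the true location of the ruby.
If it is in either of chests 1 and 3 (prior 3/11 each): the guide has 3 equally likely choices, so probability 1/3; weight (3/11)·(1/3) = 1/11 each.
If it is in chest 2 (prior 5/22): the guide has 4 equally likely choices, so probability 1/4; weight (5/22)·(1/4) = 5/88.
If it is in chest 4 (prior 3/22): the guide has 3 equally likely choices, so probability 1/3; weight (3/22)·(1/3) = 1/22.
If it is in chest 5 (prior 1/11): the guide opened chest 5, so this case is ruled out; weight (1/11)·0 = 0.
The weights sum to 25/88.
So P(the ruby in chest 4 | the guide opened chest 5) = (1/22) / (25/88) = 4/25.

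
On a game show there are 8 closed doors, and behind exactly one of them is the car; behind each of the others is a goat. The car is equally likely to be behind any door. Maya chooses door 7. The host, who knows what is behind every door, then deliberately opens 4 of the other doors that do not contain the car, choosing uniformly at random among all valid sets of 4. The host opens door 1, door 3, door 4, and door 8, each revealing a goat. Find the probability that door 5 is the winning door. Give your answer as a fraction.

7/24

Condition on the true location of the car.
If it is behind any of doors 1, 3, 4, and 8 (prior 1/8 each): that door was opened and seen not to hold the prize — ruled out; weight (1/8)·0 = 0 each.
If it is behind any of doors 2, 5, and 6 (prior 1/8 each): the host has 15 equally likely choices, so probability 1/15; weight (1/8)·(1/15) = 1/120 each.
If it is behind door 7 (prior 1/8): the host has 35 equally likely choices, so probability 1/35; weight (1/8)·(1/35) = 1/280.
The weights sum to 1/35.
So P(the car behind door 5 | the host opened door 1, door 3, door 4, and door 8) = (1/120) / (1/35) = 7/24.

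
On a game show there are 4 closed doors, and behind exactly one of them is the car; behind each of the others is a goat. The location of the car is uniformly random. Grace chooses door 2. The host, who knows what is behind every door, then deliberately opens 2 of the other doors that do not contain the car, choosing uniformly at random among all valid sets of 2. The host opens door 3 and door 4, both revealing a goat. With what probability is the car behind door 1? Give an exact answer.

Condition on the true location of the car.
If it is behind door 1 (prior 1/4): the host has no choice, probability 1; weight (1/4)·1 = 1/4.
If it is behind door 2 (prior 1/4): the host has 3 equally likely choices, so probability 1/3; weight (1/4)·(1/3) = 1/12.
If it is behind either of doors 3 and 4 (prior 1/4 each): that door was opened and seen not to hold the prize — ruled out; weight (1/4)·0 = 0 each.
The weights sum to 1/3.
So P(the car behind door 1 | the host opened door 3 and door 4) = (1/4) / (1/3) = 3/4.

3/4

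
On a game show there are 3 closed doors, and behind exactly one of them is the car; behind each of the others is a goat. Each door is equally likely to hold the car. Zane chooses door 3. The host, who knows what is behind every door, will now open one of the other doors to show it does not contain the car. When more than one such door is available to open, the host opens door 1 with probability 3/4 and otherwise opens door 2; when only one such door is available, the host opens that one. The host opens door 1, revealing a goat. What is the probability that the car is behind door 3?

3/7

Condition on the true location of the car.
If it is behind door 1 (prior 1/3): the host opened door 1, so this case is ruled out; weight (1/3)·0 = 0.
If it is behind door 2 (prior 1/3): only door 1 is available, probability 1; weight (1/3)·1 = 1/3.
If it is behind door 3 (prior 1/3): door 1 is available, opened with probability 3/4; weight (1/3)·(3/4) = 1/4.
The weights sum to 7/12.
So P(the car behind door 3 | the host opened door 1) = (1/4) / (7/12) = 3/7.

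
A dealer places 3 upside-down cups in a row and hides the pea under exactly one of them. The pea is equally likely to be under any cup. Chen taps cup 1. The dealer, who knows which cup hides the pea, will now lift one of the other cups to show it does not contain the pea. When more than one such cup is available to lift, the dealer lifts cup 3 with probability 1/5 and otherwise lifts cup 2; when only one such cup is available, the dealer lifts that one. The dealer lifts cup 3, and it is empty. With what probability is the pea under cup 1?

Apply Bayes' rule, conditioning on where the pea actually is.
If it is under cup 1 (prior 1/3): cup 3 is available, opened with probability 1/5; weight (1/3)·(1/5) = 1/15.
If it is under cup 2 (prior 1/3): only cup 3 is available, probability 1; weight (1/3)·1 = 1/3.
If it is under cup 3 (prior 1/3): the dealer opened cup 3, so this case is ruled out; weight (1/3)·0 = 0.
The weights sum to 2/5.
So P(the pea under cup 1 | the dealer opened cup 3) = (1/15) / (2/5) = 1/6.

1/6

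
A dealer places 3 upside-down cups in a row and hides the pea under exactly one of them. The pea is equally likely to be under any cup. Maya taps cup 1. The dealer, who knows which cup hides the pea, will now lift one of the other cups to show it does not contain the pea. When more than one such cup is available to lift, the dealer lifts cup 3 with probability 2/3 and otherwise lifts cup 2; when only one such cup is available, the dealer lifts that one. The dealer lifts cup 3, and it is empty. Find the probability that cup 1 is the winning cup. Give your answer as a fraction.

Apply Bayes' rule, conditioning on where the pea actually is.
If it is under cup 1 (prior 1/3): cup 3 is available, opened with probability 2/3; weight (1/3)·(2/3) = 2/9.
If it is under cup 2 (prior 1/3): only cup 3 is available, probability 1; weight (1/3)·1 = 1/3.
If it is under cup 3 (prior 1/3): the dealer opened cup 3, so this case is ruled out; weight (1/3)·0 = 0.
The weights sum to 5/9.
So P(the pea under cup 1 | the dealer opened cup 3) = (2/9) / (5/9) = 2/5.

2/5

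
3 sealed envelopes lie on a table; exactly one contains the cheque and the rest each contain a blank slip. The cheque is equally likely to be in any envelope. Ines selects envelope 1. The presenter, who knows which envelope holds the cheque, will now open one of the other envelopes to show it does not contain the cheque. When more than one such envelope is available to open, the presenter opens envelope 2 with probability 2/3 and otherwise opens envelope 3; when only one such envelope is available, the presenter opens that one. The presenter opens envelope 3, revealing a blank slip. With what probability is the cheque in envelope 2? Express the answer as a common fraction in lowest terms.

3/4

Condition on the true location of the cheque.
If it is in envelope 1 (prior 1/3): envelope 2 is available but not opened, probability 1/3; weight (1/3)·(1/3) = 1/9.
If it is in envelope 2 (prior 1/3): only envelope 3 is available, probability 1; weight (1/3)·1 = 1/3.
If it is in envelope 3 (prior 1/3): the presenter opened envelope 3, so this case is ruled out; weight (1/3)·0 = 0.
The weights sum to 4/9.
So P(the cheque in envelope 2 | the presenter opened envelope 3) = (1/3) / (4/9) = 3/4.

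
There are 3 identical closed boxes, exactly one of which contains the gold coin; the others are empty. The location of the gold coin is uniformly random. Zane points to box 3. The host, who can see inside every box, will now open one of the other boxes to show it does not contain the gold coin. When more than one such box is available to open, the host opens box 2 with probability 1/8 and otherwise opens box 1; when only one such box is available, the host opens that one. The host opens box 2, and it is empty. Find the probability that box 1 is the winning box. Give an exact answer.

8/9

Condition on the true location of the gold coin.
If it is in box 1 (prior 1/3): only box 2 is available, probability 1; weight (1/3)·1 = 1/3.
If it is in box 2 (prior 1/3): the host opened box 2, so this case is ruled out; weight (1/3)·0 = 0.
If it is in box 3 (prior 1/3): box 2 is available, opened with probability 1/8; weight (1/3)·(1/8) = 1/24.
The weights sum to 3/8.
So P(the gold coin in box 1 | the host opened box 2) = (1/3) / (3/8) = 8/9.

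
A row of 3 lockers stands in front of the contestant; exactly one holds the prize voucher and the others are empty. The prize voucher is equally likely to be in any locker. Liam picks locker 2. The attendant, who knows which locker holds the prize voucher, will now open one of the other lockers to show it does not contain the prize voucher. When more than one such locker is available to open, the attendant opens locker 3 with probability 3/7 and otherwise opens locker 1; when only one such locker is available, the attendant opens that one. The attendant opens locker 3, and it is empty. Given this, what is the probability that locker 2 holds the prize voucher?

Condition on the true location of the prize voucher.
If it is in locker 1 (prior 1/3): only locker 3 is available, probability 1; weight (1/3)·1 = 1/3.
If it is in locker 2 (prior 1/3): locker 3 is available, opened with probability 3/7; weight (1/3)·(3/7) = 1/7.
If it is in locker 3 (prior 1/3): the attendant opened locker 3, so this case is ruled out; weight (1/3)·0 = 0.
The weights sum to 10/21.
So P(the prize voucher in locker 2 | the attendant opened locker 3) = (1/7) / (10/21) = 3/10.

3/10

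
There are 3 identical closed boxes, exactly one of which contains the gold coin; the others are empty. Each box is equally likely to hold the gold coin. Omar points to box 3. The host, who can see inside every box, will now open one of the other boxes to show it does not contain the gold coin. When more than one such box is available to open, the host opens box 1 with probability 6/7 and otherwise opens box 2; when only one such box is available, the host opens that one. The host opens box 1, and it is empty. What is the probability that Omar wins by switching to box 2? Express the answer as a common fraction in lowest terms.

Condition on the true location of the gold coin.
If it is in box 1 (prior 1/3): the host opened box 1, so this case is ruled out; weight (1/3)·0 = 0.
If it is in box 2 (prior 1/3): only box 1 is available, probability 1; weight (1/3)·1 = 1/3.
If it is in box 3 (prior 1/3): box 1 is available, opened with probability 6/7; weight (1/3)·(6/7) = 2/7.
The weights sum to 13/21.
So P(the gold coin in box 2 | the host opened box 1) = (1/3) / (13/21) = 7/13.

7/13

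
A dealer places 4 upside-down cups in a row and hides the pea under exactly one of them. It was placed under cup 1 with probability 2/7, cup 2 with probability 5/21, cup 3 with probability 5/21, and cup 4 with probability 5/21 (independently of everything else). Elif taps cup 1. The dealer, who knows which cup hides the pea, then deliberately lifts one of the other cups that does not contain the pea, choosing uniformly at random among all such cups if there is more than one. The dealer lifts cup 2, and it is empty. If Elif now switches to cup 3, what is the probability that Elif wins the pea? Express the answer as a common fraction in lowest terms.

5/14

Apply Bayes' rule, conditioning on where the pea actually is.
If it is under cup 1 (prior 2/7): the dealer has 3 equally likely choices, so probability 1/3; weight (2/7)·(1/3) = 2/21.
If it is under cup 2 (prior 5/21): the dealer opened cup 2, so this case is ruled out; weight (5/21)·0 = 0.
If it is under either of cups 3 and 4 (prior 5/21 each): the dealer has 2 equally likely choices, so probability 1/2; weight (5/21)·(1/2) = 5/42 each.
The weights sum to 1/3.
So P(the pea under cup 3 | the dealer opened cup 2) = (5/42) / (1/3) = 5/14.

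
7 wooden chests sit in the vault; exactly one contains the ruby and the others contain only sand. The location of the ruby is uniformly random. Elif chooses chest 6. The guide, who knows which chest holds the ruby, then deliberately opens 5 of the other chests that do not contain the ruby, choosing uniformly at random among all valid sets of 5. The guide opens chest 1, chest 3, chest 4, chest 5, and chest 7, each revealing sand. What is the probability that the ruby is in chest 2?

6/7

Condition on the true location of the ruby.
If it is in any of chests 1, 3, 4, 5, and 7 (prior 1/7 each): that chest was opened and seen not to hold the prize — ruled out; weight (1/7)·0 = 0 each.
If it is in chest 2 (prior 1/7): the guide has no choice, probability 1; weight (1/7)·1 = 1/7.
If it is in chest 6 (prior 1/7): the guide has 6 equally likely choices, so probability 1/6; weight (1/7)·(1/6) = 1/42.
The weights sum to 1/6.
So P(the ruby in chest 2 | the guide opened chest 1, chest 3, chest 4, chest 5, and chest 7) = (1/7) / (1/6) = 6/7.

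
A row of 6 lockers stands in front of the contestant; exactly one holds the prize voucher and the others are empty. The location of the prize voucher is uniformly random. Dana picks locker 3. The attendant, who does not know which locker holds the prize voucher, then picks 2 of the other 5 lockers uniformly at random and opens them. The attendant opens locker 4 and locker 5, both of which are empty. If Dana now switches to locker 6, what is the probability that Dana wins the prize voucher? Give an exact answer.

Consider each possible location of the prize voucher in turn.
If it is in any of lockers 1, 2, 3, and 6 (prior 1/6 each): the attendant picks exactly this set with probability 1/10 regardless, and none is the prize; weight (1/6)·(1/10) = 1/60 each.
If it is in either of lockers 4 and 5 (prior 1/6 each): that locker was opened and seen not to hold the prize — ruled out; weight (1/6)·0 = 0 each.
The weights sum to 1/15.
So P(the prize voucher in locker 6 | the attendant opened locker 4 and locker 5) = (1/60) / (1/15) = 1/4.

1/4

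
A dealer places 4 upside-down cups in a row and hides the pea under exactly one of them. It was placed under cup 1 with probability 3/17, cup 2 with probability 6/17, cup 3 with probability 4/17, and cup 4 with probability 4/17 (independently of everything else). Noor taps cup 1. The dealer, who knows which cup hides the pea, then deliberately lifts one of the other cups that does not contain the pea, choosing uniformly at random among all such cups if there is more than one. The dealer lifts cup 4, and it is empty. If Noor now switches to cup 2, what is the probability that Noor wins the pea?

Condition on the true location of the pea.
If it is under cup 1 (prior 3/17): the dealer has 3 equally likely choices, so probability 1/3; weight (3/17)·(1/3) = 1/17.
If it is under cup 2 (prior 6/17): the dealer has 2 equally likely choices, so probability 1/2; weight (6/17)·(1/2) = 3/17.
If it is under cup 3 (prior 4/17): the dealer has 2 equally likely choices, so probability 1/2; weight (4/17)·(1/2) = 2/17.
If it is under cup 4 (prior 4/17): the dealer opened cup 4, so this case is ruled out; weight (4/17)·0 = 0.
The weights sum to 6/17.
So P(the pea under cup 2 | the dealer opened cup 4) = (3/17) / (6/17) = 1/2.

1/2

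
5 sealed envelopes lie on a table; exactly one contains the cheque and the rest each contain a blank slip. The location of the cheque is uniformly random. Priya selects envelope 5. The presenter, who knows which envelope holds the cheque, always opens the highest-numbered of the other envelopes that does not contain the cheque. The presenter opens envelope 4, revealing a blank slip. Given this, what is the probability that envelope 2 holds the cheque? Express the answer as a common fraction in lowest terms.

1/4

Consider each possible location of the cheque in turn.
If it is in any of envelopes 1, 2, 3, and 5 (prior 1/5 each): envelope 4 is the highest-numbered option available, probability 1; weight (1/5)·1 = 1/5 each.
If it is in envelope 4 (prior 1/5): the presenter opened envelope 4, so this case is ruled out; weight (1/5)·0 = 0.
The weights sum to 4/5.
So P(the cheque in envelope 2 | the presenter opened envelope 4) = (1/5) / (4/5) = 1/4.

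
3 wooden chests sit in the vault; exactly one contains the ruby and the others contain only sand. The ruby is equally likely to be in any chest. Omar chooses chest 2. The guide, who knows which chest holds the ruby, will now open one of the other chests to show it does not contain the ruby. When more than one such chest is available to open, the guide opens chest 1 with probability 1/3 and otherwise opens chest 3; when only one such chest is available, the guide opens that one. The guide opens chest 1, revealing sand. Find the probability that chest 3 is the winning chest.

Condition on the true location of the ruby.
If it is in chest 1 (prior 1/3): the guide opened chest 1, so this case is ruled out; weight (1/3)·0 = 0.
If it is in chest 2 (prior 1/3): chest 1 is available, opened with probability 1/3; weight (1/3)·(1/3) = 1/9.
If it is in chest 3 (prior 1/3): only chest 1 is available, probability 1; weight (1/3)·1 = 1/3.
The weights sum to 4/9.
So P(the ruby in chest 3 | the guide opened chest 1) = (1/3) / (4/9) = 3/4.

3/4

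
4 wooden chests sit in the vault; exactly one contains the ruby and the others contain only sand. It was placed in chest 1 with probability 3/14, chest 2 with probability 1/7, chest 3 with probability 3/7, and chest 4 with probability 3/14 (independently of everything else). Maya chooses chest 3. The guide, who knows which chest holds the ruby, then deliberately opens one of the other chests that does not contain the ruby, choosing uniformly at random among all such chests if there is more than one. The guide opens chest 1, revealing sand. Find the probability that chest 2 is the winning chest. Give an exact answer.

Consider each possible location of the ruby in turn.
If it is in chest 1 (prior 3/14): the guide opened chest 1, so this case is ruled out; weight (3/14)·0 = 0.
If it is in chest 2 (prior 1/7): the guide has 2 equally likely choices, so probability 1/2; weight (1/7)·(1/2) = 1/14.
If it is in chest 3 (prior 3/7): the guide has 3 equally likely choices, so probability 1/3; weight (3/7)·(1/3) = 1/7.
If it is in chest 4 (prior 3/14): the guide has 2 equally likely choices, so probability 1/2; weight (3/14)·(1/2) = 3/28.
The weights sum to 9/28.
So P(the ruby in chest 2 | the guide opened chest 1) = (1/14) / (9/28) = 2/9.

2/9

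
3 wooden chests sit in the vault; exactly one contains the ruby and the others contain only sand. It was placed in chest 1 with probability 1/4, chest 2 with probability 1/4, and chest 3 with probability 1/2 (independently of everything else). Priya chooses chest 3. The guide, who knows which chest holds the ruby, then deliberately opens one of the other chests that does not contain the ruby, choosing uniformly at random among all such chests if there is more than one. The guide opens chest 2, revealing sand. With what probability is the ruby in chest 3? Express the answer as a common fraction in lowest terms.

1/2

Consider each possible location of the ruby in turn.
If it is in chest 1 (prior 1/4): the guide has no choice, probability 1; weight (1/4)·1 = 1/4.
If it is in chest 2 (prior 1/4): the guide opened chest 2, so this case is ruled out; weight (1/4)·0 = 0.
If it is in chest 3 (prior 1/2): the guide has 2 equally likely choices, so probability 1/2; weight (1/2)·(1/2) = 1/4.
The weights sum to 1/2.
So P(the ruby in chest 3 | the guide opened chest 2) = (1/4) / (1/2) = 1/2.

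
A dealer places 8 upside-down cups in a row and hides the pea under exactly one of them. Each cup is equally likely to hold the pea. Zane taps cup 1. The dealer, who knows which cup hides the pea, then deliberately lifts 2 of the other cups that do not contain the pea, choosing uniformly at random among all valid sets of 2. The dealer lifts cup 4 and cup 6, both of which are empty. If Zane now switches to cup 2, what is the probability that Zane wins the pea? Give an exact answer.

7/40

Apply Bayes' rule, conditioning on where the pea actually is.
If it is under cup 1 (prior 1/8): the dealer has 21 equally likely choices, so probability 1/21; weight (1/8)·(1/21) = 1/168.
If it is under any of cups 2, 3, 5, 7, and 8 (prior 1/8 each): the dealer has 15 equally likely choices, so probability 1/15; weight (1/8)·(1/15) = 1/120 each.
If it is under either of cups 4 and 6 (prior 1/8 each): that cup was opened and seen not to hold the prize — ruled out; weight (1/8)·0 = 0 each.
The weights sum to 1/21.
So P(the pea under cup 2 | the dealer opened cup 4 and cup 6) = (1/120) / (1/21) = 7/40.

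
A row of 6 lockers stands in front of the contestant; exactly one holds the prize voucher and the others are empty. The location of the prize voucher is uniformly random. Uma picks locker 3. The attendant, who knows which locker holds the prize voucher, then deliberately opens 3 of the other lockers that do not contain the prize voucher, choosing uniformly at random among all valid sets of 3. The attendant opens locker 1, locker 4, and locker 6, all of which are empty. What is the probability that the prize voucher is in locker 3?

1/6

Consider each possible location of the prize voucher in turn.
If it is in any of lockers 1, 4, and 6 (prior 1/6 each): that locker was opened and seen not to hold the prize — ruled out; weight (1/6)·0 = 0 each.
If it is in either of lockers 2 and 5 (prior 1/6 each): the attendant has 4 equally likely choices, so probability 1/4; weight (1/6)·(1/4) = 1/24 each.
If it is in locker 3 (prior 1/6): the attendant has 10 equally likely choices, so probability 1/10; weight (1/6)·(1/10) = 1/60.
The weights sum to 1/10.
So P(the prize voucher in locker 3 | the attendant opened locker 1, locker 4, and locker 6) = (1/60) / (1/10) = 1/6.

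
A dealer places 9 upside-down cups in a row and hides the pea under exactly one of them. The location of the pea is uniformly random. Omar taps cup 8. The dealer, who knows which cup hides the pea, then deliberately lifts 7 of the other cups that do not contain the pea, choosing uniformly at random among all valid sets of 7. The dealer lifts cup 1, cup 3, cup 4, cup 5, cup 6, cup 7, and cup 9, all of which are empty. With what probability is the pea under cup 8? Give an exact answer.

Apply Bayes' rule, conditioning on where the pea actually is.
If it is under any of cups 1, 3, 4, 5, 6, 7, and 9 (prior 1/9 each): that cup was opened and seen not to hold the prize — ruled out; weight (1/9)·0 = 0 each.
If it is under cup 2 (prior 1/9): the dealer has no choice, probability 1; weight (1/9)·1 = 1/9.
If it is under cup 8 (prior 1/9): the dealer has 8 equally likely choices, so probability 1/8; weight (1/9)·(1/8) = 1/72.
The weights sum to 1/8.
So P(the pea under cup 8 | the dealer opened cup 1, cup 3, cup 4, cup 5, cup 6, cup 7, and cup 9) = (1/72) / (1/8) = 1/9.

1/9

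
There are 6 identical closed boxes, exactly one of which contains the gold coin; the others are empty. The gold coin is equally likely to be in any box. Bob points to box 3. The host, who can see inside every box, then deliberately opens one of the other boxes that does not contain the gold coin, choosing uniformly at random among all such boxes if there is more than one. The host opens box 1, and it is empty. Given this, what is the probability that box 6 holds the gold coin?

5/24

Consider each possible location of the gold coin in turn.
If it is in box 1 (prior 1/6): the host opened box 1, so this case is ruled out; weight (1/6)·0 = 0.
If it is in any of boxes 2, 4, 5, and 6 (prior 1/6 each): the host has 4 equally likely choices, so probability 1/4; weight (1/6)·(1/4) = 1/24 each.
If it is in box 3 (prior 1/6): the host has 5 equally likely choices, so probability 1/5; weight (1/6)·(1/5) = 1/30.
The weights sum to 1/5.
So P(the gold coin in box 6 | the host opened box 1) = (1/24) / (1/5) = 5/24.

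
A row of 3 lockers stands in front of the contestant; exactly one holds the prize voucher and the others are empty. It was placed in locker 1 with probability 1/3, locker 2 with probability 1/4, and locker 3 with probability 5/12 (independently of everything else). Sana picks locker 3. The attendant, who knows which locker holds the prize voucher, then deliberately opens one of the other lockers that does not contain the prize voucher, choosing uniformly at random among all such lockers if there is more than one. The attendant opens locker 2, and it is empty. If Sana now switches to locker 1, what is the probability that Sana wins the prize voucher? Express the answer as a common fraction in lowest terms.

8/13

Consider each possible location of the prize voucher in turn.
If it is in locker 1 (prior 1/3): the attendant has no choice, probability 1; weight (1/3)·1 = 1/3.
If it is in locker 2 (prior 1/4): the attendant opened locker 2, so this case is ruled out; weight (1/4)·0 = 0.
If it is in locker 3 (prior 5/12): the attendant has 2 equally likely choices, so probability 1/2; weight (5/12)·(1/2) = 5/24.
The weights sum to 13/24.
So P(the prize voucher in locker 1 | the attendant opened locker 2) = (1/3) / (13/24) = 8/13.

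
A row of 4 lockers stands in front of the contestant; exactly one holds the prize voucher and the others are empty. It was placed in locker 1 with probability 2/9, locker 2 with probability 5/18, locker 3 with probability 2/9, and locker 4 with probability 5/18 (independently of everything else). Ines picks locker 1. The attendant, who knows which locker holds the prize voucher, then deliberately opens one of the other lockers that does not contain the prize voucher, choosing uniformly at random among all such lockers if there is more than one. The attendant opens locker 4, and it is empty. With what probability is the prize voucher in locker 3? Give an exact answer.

12/35

Consider each possible location of the prize voucher in turn.
If it is in locker 1 (prior 2/9): the attendant has 3 equally likely choices, so probability 1/3; weight (2/9)·(1/3) = 2/27.
If it is in locker 2 (prior 5/18): the attendant has 2 equally likely choices, so probability 1/2; weight (5/18)·(1/2) = 5/36.
If it is in locker 3 (prior 2/9): the attendant has 2 equally likely choices, so probability 1/2; weight (2/9)·(1/2) = 1/9.
If it is in locker 4 (prior 5/18): the attendant opened locker 4, so this case is ruled out; weight (5/18)·0 = 0.
The weights sum to 35/108.
So P(the prize voucher in locker 3 | the attendant opened locker 4) = (1/9) / (35/108) = 12/35.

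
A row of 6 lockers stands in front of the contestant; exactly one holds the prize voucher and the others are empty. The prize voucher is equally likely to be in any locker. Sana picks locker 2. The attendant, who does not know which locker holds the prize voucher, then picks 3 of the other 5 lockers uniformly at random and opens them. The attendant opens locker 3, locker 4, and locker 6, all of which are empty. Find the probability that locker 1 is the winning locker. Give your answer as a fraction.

Consider each possible location of the prize voucher in turn.
If it is in any of lockers 1, 2, and 5 (prior 1/6 each): the attendant picks exactly this set with probability 1/10 regardless, and none is the prize; weight (1/6)·(1/10) = 1/60 each.
If it is in any of lockers 3, 4, and 6 (prior 1/6 each): that locker was opened and seen not to hold the prize — ruled out; weight (1/6)·0 = 0 each.
The weights sum to 1/20.
So P(the prize voucher in locker 1 | the attendant opened locker 3, locker 4, and locker 6) = (1/60) / (1/20) = 1/3.

1/3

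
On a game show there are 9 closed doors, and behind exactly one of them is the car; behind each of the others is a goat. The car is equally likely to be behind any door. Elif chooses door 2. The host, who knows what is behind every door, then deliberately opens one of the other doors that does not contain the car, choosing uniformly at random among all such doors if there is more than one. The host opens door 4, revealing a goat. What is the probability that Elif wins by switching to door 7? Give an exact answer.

Condition on the true location of the car.
If it is behind any of doors 1, 3, 5, 6, 7, 8, and 9 (prior 1/9 each): the host has 7 equally likely choices, so probability 1/7; weight (1/9)·(1/7) = 1/63 each.
If it is behind door 2 (prior 1/9): the host has 8 equally likely choices, so probability 1/8; weight (1/9)·(1/8) = 1/72.
If it is behind door 4 (prior 1/9): the host opened door 4, so this case is ruled out; weight (1/9)·0 = 0.
The weights sum to 1/8.
So P(the car behind door 7 | the host opened door 4) = (1/63) / (1/8) = 8/63.

8/63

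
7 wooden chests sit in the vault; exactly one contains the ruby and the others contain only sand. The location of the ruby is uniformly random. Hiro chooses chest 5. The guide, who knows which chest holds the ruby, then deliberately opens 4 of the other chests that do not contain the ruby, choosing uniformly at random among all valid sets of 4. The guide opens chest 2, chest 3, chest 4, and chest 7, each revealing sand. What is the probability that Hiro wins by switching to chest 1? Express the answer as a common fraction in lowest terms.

Apply Bayes' rule, conditioning on where the ruby actually is.
If it is in either of chests 1 and 6 (prior 1/7 each): the guide has 5 equally likely choices, so probability 1/5; weight (1/7)·(1/5) = 1/35 each.
If it is in any of chests 2, 3, 4, and 7 (prior 1/7 each): that chest was opened and seen not to hold the prize — ruled out; weight (1/7)·0 = 0 each.
If it is in chest 5 (prior 1/7): the guide has 15 equally likely choices, so probability 1/15; weight (1/7)·(1/15) = 1/105.
The weights sum to 1/15.
So P(the ruby in chest 1 | the guide opened chest 2, chest 3, chest 4, and chest 7) = (1/35) / (1/15) = 3/7.

3/7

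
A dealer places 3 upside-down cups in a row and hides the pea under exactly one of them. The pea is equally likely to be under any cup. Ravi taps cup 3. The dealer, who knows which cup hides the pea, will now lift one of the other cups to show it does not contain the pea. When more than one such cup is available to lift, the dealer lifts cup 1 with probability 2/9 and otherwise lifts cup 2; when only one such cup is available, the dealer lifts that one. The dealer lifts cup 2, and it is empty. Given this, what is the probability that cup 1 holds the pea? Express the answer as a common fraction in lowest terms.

Consider each possible location of the pea in turn.
If it is under cup 1 (prior 1/3): only cup 2 is available, probability 1; weight (1/3)·1 = 1/3.
If it is under cup 2 (prior 1/3): the dealer opened cup 2, so this case is ruled out; weight (1/3)·0 = 0.
If it is under cup 3 (prior 1/3): cup 1 is available but not opened, probability 7/9; weight (1/3)·(7/9) = 7/27.
The weights sum to 16/27.
So P(the pea under cup 1 | the dealer opened cup 2) = (1/3) / (16/27) = 9/16.

9/16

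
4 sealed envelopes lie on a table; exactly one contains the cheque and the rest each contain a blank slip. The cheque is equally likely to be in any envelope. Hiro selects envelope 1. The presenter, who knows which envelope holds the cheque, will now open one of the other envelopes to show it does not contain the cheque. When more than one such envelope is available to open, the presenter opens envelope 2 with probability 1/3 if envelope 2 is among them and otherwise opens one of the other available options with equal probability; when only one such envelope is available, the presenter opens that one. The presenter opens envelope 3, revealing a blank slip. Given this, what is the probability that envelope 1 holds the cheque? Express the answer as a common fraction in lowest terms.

2/9

Apply Bayes' rule, conditioning on where the cheque actually is.
If it is in envelope 1 (prior 1/4): envelope 2 is available but not opened; envelope 3 gets probability (1 − 1/3)/2 = 1/3; weight (1/4)·(1/3) = 1/12.
If it is in envelope 2 (prior 1/4): envelope 2 holds the prize so is unavailable; the presenter chooses uniformly among the 2 others, probability 1/2; weight (1/4)·(1/2) = 1/8.
If it is in envelope 3 (prior 1/4): the presenter opened envelope 3, so this case is ruled out; weight (1/4)·0 = 0.
If it is in envelope 4 (prior 1/4): envelope 2 is available but not opened, probability 2/3; weight (1/4)·(2/3) = 1/6.
The weights sum to 3/8.
So P(the cheque in envelope 1 | the presenter opened envelope 3) = (1/12) / (3/8) = 2/9.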